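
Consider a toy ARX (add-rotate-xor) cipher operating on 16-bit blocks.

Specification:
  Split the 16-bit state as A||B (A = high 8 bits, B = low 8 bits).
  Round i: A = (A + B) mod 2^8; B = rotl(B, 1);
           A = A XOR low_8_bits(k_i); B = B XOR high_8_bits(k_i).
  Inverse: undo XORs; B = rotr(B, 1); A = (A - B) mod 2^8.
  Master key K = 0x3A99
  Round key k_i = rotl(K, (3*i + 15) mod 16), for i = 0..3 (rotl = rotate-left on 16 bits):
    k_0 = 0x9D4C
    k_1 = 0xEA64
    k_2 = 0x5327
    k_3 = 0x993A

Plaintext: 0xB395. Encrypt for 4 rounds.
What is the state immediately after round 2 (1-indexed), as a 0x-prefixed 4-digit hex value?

0xDE87

s_0 = plaintext = 0xB395
s_1 = Round(s_0, k_0) = 0x04B6
s_2 = Round(s_1, k_1) = 0xDE87
s_3 = Round(s_2, k_2) = 0x425C
s_4 = Round(s_3, k_3) = 0xA421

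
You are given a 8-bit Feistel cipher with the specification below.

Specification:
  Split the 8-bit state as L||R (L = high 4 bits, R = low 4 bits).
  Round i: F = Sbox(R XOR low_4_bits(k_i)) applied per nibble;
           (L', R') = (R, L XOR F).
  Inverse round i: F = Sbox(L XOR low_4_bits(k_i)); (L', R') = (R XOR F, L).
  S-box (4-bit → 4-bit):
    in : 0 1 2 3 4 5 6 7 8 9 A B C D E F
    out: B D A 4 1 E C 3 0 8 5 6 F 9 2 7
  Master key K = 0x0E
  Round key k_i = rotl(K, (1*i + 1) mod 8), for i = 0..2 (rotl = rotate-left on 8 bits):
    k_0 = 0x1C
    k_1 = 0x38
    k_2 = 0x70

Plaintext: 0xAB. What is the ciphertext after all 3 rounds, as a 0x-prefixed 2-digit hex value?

0x65

s_0 = plaintext = 0xAB
s_1 = Round(s_0, k_0) = 0xB9
s_2 = Round(s_1, k_1) = 0x96
s_3 = Round(s_2, k_2) = 0x65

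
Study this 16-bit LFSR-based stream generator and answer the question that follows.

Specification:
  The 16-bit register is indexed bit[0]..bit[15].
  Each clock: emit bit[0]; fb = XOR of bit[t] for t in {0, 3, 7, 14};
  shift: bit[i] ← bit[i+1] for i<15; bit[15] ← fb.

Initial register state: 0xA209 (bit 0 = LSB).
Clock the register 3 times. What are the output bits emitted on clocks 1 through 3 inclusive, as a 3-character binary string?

reg_0 = 0xA209
clock 1: out=1, reg = 0x5104
clock 2: out=0, reg = 0xA882
clock 3: out=0, reg = 0xD441

100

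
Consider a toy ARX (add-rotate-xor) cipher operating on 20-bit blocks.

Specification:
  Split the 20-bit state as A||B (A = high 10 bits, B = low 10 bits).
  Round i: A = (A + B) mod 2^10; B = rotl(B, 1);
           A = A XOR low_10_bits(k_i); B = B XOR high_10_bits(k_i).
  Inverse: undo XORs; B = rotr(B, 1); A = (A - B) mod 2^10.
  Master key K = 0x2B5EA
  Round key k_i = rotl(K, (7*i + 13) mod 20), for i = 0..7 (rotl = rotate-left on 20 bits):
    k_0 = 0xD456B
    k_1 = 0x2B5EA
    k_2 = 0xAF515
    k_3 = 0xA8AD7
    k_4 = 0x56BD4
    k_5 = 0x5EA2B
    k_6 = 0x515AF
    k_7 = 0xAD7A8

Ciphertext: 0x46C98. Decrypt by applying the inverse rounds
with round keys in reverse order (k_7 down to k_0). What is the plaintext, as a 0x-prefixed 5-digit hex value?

s_0 = ciphertext = 0x46C98
s_1 = InvRound(s_0, k_7) = 0xE7716
s_2 = InvRound(s_1, k_6) = 0xC2729
s_3 = InvRound(s_2, k_5) = 0x7E729
s_4 = InvRound(s_3, k_4) = 0xBD339
s_5 = InvRound(s_4, k_3) = 0x55ACD
s_6 = InvRound(s_5, k_2) = 0x02C38
s_7 = InvRound(s_6, k_1) = 0xE5E4A
s_8 = InvRound(s_7, k_0) = 0x1BE8D

0x1BE8D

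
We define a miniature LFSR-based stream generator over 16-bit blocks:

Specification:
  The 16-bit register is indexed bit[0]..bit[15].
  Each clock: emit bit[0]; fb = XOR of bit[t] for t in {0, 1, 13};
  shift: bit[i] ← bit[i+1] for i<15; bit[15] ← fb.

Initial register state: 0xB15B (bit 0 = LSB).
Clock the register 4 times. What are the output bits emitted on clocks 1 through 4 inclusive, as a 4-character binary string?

1101

reg_0 = 0xB15B
clock 1: out=1, reg = 0xD8AD
clock 2: out=1, reg = 0xEC56
clock 3: out=0, reg = 0x762B
clock 4: out=1, reg = 0xBB15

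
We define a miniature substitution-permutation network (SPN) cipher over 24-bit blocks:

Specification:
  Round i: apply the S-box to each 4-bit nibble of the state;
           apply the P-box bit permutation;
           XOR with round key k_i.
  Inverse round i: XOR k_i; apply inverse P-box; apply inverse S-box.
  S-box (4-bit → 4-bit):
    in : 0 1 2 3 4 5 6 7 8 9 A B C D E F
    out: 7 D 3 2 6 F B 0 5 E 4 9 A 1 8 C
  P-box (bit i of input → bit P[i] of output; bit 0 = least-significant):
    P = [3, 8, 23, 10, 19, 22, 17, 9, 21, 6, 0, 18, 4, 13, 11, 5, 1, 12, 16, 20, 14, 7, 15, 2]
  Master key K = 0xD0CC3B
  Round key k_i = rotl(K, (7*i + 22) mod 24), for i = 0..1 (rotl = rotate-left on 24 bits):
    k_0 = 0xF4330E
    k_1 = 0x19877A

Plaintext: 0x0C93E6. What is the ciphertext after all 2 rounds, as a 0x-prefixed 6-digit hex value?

s_0 = plaintext = 0x0C93E6
s_1 = Round(s_0, k_0) = 0xE4CCE6
s_2 = Round(s_1, k_1) = 0x1CB016

0x1CB016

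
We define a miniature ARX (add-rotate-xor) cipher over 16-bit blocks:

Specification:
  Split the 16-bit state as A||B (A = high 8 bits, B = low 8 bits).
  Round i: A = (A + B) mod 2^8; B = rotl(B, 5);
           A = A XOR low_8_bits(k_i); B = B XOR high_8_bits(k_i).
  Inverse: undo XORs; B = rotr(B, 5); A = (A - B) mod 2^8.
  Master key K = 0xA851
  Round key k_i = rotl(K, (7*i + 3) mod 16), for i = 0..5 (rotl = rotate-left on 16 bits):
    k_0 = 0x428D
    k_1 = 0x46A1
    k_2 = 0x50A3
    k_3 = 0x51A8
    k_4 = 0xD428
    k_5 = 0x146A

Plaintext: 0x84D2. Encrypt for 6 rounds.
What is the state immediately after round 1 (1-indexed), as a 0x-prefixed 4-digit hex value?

s_0 = plaintext = 0x84D2
s_1 = Round(s_0, k_0) = 0xDB18
s_2 = Round(s_1, k_1) = 0x5245
s_3 = Round(s_2, k_2) = 0x34F8
s_4 = Round(s_3, k_3) = 0x844E
s_5 = Round(s_4, k_4) = 0xFA1D
s_6 = Round(s_5, k_5) = 0x7DB7

0xDB18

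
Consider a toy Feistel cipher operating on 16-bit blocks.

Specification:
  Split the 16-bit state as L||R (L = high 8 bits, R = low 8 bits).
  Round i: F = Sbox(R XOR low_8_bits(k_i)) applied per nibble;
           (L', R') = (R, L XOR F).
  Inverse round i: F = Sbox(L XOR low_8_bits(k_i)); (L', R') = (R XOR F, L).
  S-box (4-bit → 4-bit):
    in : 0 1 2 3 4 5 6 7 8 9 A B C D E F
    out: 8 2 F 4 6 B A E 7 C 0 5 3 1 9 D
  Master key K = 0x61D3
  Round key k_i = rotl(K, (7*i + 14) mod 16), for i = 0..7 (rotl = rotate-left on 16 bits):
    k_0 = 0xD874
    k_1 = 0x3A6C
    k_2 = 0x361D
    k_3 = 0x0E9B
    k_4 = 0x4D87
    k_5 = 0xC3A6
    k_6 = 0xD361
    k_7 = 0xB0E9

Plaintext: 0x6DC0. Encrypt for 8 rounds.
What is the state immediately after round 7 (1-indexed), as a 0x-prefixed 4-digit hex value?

s_0 = plaintext = 0x6DC0
s_1 = Round(s_0, k_0) = 0xC03B
s_2 = Round(s_1, k_1) = 0x3B7E
s_3 = Round(s_2, k_2) = 0x7E9F
s_4 = Round(s_3, k_3) = 0x9FF8
s_5 = Round(s_4, k_4) = 0xF872
s_6 = Round(s_5, k_5) = 0x72EE
s_7 = Round(s_6, k_6) = 0xEE0F
s_8 = Round(s_7, k_7) = 0x0F74

0xEE0F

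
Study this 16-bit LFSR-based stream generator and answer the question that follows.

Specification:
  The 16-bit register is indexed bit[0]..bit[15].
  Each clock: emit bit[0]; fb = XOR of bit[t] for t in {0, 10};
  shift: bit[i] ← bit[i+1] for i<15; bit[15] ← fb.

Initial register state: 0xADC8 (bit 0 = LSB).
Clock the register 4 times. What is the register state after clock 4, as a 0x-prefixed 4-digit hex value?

0x3ADC

reg_0 = 0xADC8
clock 1: out=0, reg = 0xD6E4
clock 2: out=0, reg = 0xEB72
clock 3: out=0, reg = 0x75B9
clock 4: out=1, reg = 0x3ADC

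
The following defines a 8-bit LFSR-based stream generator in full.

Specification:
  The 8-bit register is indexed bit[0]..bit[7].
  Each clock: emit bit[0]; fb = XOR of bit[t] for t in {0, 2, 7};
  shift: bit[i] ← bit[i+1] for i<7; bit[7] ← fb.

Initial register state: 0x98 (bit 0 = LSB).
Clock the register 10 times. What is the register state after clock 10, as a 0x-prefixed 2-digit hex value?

reg_0 = 0x98
clock 1: out=0, reg = 0xCC
clock 2: out=0, reg = 0x66
clock 3: out=0, reg = 0xB3
clock 4: out=1, reg = 0x59
clock 5: out=1, reg = 0xAC
clock 6: out=0, reg = 0x56
clock 7: out=0, reg = 0xAB
clock 8: out=1, reg = 0x55
clock 9: out=1, reg = 0x2A
clock 10: out=0, reg = 0x15

0x15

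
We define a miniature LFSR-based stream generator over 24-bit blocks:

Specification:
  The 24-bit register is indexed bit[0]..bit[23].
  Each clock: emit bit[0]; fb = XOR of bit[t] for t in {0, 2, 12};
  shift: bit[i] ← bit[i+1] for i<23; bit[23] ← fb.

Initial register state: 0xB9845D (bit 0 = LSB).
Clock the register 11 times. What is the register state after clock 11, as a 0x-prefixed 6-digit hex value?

reg_0 = 0xB9845D
clock 1: out=1, reg = 0x5CC22E
clock 2: out=0, reg = 0xAE6117
clock 3: out=1, reg = 0x57308B
clock 4: out=1, reg = 0x2B9845
clock 5: out=1, reg = 0x95CC22
clock 6: out=0, reg = 0x4AE611
clock 7: out=1, reg = 0xA57308
clock 8: out=0, reg = 0xD2B984
clock 9: out=0, reg = 0x695CC2
clock 10: out=0, reg = 0xB4AE61
clock 11: out=1, reg = 0xDA5730

0xDA5730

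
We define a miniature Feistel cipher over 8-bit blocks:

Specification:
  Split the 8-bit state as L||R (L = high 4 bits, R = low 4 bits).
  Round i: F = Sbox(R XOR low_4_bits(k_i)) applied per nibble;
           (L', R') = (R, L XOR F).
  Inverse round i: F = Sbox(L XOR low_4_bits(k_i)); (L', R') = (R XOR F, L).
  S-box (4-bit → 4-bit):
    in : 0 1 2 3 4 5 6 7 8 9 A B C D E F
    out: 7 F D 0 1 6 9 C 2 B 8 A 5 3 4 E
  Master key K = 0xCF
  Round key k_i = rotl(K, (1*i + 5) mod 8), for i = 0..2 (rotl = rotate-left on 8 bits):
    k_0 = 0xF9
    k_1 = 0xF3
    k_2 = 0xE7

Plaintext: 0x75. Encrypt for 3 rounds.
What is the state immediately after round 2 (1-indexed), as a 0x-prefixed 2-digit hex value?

s_0 = plaintext = 0x75
s_1 = Round(s_0, k_0) = 0x52
s_2 = Round(s_1, k_1) = 0x2A
s_3 = Round(s_2, k_2) = 0xA1

0x2A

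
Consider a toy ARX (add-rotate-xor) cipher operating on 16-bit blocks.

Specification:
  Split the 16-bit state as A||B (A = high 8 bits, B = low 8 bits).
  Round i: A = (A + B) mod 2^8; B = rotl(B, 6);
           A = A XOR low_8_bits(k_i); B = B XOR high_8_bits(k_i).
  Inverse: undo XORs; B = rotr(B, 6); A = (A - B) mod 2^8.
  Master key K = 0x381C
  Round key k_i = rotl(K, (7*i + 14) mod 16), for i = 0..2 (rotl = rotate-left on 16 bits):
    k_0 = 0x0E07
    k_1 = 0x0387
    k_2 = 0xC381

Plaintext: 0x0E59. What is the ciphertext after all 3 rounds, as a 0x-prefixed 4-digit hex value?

s_0 = plaintext = 0x0E59
s_1 = Round(s_0, k_0) = 0x6058
s_2 = Round(s_1, k_1) = 0x3F15
s_3 = Round(s_2, k_2) = 0xD586

0xD586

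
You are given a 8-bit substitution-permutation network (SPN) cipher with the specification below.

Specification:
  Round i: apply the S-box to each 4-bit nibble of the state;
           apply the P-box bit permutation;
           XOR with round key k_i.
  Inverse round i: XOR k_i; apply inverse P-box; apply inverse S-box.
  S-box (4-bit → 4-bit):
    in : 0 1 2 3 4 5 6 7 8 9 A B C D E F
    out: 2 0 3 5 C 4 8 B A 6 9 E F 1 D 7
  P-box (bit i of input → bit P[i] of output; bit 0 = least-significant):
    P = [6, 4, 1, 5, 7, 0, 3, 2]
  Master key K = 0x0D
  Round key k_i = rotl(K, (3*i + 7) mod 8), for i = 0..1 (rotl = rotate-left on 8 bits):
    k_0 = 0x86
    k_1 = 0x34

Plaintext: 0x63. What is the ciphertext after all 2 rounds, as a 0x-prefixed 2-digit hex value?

0xA9

s_0 = plaintext = 0x63
s_1 = Round(s_0, k_0) = 0xC0
s_2 = Round(s_1, k_1) = 0xA9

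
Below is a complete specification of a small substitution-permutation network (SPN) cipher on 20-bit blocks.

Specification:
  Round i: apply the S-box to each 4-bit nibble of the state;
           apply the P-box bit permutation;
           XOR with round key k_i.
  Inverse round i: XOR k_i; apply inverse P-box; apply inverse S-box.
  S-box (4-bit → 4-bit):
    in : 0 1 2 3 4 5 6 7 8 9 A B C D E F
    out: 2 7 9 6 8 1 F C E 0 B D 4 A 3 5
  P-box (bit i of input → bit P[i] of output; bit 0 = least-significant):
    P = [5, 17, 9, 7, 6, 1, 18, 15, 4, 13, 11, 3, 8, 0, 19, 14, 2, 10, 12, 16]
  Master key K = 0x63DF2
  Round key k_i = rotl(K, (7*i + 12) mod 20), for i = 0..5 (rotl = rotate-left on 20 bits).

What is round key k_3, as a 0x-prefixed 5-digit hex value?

0xE4C7B

K = 0x63DF2
k_0 = rotl(K, (7*0+12) mod 20) = rotl(K, 12) = 0xF263D
k_1 = rotl(K, (7*1+12) mod 20) = rotl(K, 19) = 0x31EF9
k_2 = rotl(K, (7*2+12) mod 20) = rotl(K, 6) = 0xF7C98
k_3 = rotl(K, (7*3+12) mod 20) = rotl(K, 13) = 0xE4C7B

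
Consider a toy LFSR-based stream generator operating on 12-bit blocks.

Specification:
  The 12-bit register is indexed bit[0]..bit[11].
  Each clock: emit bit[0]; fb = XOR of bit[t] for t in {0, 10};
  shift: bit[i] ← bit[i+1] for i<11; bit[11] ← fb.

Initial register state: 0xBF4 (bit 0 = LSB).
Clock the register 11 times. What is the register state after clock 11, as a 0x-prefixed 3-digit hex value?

reg_0 = 0xBF4
clock 1: out=0, reg = 0x5FA
clock 2: out=0, reg = 0xAFD
clock 3: out=1, reg = 0xD7E
clock 4: out=0, reg = 0xEBF
clock 5: out=1, reg = 0x75F
clock 6: out=1, reg = 0x3AF
clock 7: out=1, reg = 0x9D7
clock 8: out=1, reg = 0xCEB
clock 9: out=1, reg = 0x675
clock 10: out=1, reg = 0x33A
clock 11: out=0, reg = 0x19D

0x19D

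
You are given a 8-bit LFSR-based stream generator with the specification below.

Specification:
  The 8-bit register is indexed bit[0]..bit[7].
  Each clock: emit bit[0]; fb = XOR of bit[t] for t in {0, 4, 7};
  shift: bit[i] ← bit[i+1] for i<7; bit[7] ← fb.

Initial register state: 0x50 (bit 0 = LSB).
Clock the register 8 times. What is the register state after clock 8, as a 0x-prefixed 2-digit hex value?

reg_0 = 0x50
clock 1: out=0, reg = 0xA8
clock 2: out=0, reg = 0xD4
clock 3: out=0, reg = 0x6A
clock 4: out=0, reg = 0x35
clock 5: out=1, reg = 0x1A
clock 6: out=0, reg = 0x8D
clock 7: out=1, reg = 0x46
clock 8: out=0, reg = 0x23

0x23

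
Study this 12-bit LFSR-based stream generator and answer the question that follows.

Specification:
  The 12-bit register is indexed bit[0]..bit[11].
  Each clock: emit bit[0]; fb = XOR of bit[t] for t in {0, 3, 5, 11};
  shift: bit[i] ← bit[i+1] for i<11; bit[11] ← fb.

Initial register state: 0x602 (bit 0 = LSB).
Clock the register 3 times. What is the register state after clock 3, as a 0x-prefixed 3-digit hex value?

0xCC0

reg_0 = 0x602
clock 1: out=0, reg = 0x301
clock 2: out=1, reg = 0x980
clock 3: out=0, reg = 0xCC0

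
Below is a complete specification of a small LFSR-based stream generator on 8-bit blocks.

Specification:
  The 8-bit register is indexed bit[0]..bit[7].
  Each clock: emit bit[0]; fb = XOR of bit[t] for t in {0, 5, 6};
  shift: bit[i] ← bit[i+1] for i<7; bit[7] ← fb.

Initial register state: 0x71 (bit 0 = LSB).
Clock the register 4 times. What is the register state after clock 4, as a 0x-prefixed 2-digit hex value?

0x77

reg_0 = 0x71
clock 1: out=1, reg = 0xB8
clock 2: out=0, reg = 0xDC
clock 3: out=0, reg = 0xEE
clock 4: out=0, reg = 0x77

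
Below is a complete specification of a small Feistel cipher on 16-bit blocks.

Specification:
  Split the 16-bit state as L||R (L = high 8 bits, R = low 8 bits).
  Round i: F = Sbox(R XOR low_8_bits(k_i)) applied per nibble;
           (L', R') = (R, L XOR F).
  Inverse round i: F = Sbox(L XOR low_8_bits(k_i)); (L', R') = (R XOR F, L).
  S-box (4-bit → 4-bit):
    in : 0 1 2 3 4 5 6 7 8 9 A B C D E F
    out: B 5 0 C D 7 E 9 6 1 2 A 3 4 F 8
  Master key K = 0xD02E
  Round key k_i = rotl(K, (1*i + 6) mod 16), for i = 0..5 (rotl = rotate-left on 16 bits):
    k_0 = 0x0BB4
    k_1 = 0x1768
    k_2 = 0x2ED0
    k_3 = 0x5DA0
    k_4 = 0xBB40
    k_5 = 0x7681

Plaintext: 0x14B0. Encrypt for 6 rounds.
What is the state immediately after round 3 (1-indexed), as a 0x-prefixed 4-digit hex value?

s_0 = plaintext = 0x14B0
s_1 = Round(s_0, k_0) = 0xB0A9
s_2 = Round(s_1, k_1) = 0xA985
s_3 = Round(s_2, k_2) = 0x85DE
s_4 = Round(s_3, k_3) = 0xDE1A
s_5 = Round(s_4, k_4) = 0x1AAC
s_6 = Round(s_5, k_5) = 0xAC1E

0x85DE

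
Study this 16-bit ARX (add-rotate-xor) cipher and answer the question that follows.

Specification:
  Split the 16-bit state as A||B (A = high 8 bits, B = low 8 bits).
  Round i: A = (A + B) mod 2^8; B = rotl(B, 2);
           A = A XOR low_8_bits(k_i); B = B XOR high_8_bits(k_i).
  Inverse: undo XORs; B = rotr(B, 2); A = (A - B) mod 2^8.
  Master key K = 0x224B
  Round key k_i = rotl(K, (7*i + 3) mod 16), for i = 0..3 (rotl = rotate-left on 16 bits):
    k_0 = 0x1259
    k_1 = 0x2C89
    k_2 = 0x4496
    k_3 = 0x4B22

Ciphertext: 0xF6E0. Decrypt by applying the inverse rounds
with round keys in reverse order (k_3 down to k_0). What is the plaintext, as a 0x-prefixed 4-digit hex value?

s_0 = ciphertext = 0xF6E0
s_1 = InvRound(s_0, k_3) = 0xEAEA
s_2 = InvRound(s_1, k_2) = 0xD1AB
s_3 = InvRound(s_2, k_1) = 0x77E1
s_4 = InvRound(s_3, k_0) = 0x32FC

0x32FC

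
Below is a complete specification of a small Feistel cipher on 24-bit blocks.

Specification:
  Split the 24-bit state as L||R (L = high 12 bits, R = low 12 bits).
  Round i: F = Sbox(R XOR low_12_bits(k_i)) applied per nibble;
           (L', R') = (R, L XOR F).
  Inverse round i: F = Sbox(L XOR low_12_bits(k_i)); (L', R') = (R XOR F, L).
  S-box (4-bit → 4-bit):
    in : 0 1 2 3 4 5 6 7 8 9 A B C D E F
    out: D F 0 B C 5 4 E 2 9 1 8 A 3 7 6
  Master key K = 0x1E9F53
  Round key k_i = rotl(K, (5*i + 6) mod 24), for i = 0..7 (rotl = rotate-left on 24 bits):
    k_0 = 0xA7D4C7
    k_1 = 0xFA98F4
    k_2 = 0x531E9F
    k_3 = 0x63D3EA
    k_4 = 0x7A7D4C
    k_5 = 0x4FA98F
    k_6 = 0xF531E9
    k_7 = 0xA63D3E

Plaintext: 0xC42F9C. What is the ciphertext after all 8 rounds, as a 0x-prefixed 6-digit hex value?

s_0 = plaintext = 0xC42F9C
s_1 = Round(s_0, k_0) = 0xF9C41A
s_2 = Round(s_1, k_1) = 0x41A5EB
s_3 = Round(s_2, k_2) = 0x5EBCF6
s_4 = Round(s_3, k_3) = 0xCF6311
s_5 = Round(s_4, k_4) = 0x311BA5
s_6 = Round(s_5, k_5) = 0xBA5310
s_7 = Round(s_6, k_6) = 0x310BCC
s_8 = Round(s_7, k_7) = 0xBCC770

0xBCC770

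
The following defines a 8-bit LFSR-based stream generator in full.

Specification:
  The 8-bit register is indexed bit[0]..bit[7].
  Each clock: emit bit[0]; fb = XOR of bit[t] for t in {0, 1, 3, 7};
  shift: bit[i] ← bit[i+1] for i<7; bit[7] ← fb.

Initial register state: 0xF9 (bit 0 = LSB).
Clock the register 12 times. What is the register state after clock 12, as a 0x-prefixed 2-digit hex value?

0xFE

reg_0 = 0xF9
clock 1: out=1, reg = 0xFC
clock 2: out=0, reg = 0x7E
clock 3: out=0, reg = 0x3F
clock 4: out=1, reg = 0x9F
clock 5: out=1, reg = 0x4F
clock 6: out=1, reg = 0xA7
clock 7: out=1, reg = 0xD3
clock 8: out=1, reg = 0xE9
clock 9: out=1, reg = 0xF4
clock 10: out=0, reg = 0xFA
clock 11: out=0, reg = 0xFD
clock 12: out=1, reg = 0xFE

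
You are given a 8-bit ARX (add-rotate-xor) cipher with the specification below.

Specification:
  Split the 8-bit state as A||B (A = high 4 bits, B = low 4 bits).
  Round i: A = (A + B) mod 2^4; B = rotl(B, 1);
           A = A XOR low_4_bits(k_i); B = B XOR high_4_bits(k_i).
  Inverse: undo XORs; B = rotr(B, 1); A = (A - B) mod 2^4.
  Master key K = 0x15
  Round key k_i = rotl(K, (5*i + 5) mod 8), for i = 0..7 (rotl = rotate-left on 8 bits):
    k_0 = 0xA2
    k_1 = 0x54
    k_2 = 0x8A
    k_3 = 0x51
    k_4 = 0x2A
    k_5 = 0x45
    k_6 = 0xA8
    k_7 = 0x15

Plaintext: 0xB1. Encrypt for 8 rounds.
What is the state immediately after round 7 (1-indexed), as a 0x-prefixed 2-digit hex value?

s_0 = plaintext = 0xB1
s_1 = Round(s_0, k_0) = 0xE8
s_2 = Round(s_1, k_1) = 0x24
s_3 = Round(s_2, k_2) = 0xC0
s_4 = Round(s_3, k_3) = 0xD5
s_5 = Round(s_4, k_4) = 0x88
s_6 = Round(s_5, k_5) = 0x55
s_7 = Round(s_6, k_6) = 0x20
s_8 = Round(s_7, k_7) = 0x71

0x20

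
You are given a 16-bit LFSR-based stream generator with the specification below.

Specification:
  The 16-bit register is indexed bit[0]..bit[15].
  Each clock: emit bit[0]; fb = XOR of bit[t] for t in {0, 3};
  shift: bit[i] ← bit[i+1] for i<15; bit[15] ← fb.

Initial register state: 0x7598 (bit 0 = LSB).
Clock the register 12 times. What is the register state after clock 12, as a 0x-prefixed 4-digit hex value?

reg_0 = 0x7598
clock 1: out=0, reg = 0xBACC
clock 2: out=0, reg = 0xDD66
clock 3: out=0, reg = 0x6EB3
clock 4: out=1, reg = 0xB759
clock 5: out=1, reg = 0x5BAC
clock 6: out=0, reg = 0xADD6
clock 7: out=0, reg = 0x56EB
clock 8: out=1, reg = 0x2B75
clock 9: out=1, reg = 0x95BA
clock 10: out=0, reg = 0xCADD
clock 11: out=1, reg = 0x656E
clock 12: out=0, reg = 0xB2B7

0xB2B7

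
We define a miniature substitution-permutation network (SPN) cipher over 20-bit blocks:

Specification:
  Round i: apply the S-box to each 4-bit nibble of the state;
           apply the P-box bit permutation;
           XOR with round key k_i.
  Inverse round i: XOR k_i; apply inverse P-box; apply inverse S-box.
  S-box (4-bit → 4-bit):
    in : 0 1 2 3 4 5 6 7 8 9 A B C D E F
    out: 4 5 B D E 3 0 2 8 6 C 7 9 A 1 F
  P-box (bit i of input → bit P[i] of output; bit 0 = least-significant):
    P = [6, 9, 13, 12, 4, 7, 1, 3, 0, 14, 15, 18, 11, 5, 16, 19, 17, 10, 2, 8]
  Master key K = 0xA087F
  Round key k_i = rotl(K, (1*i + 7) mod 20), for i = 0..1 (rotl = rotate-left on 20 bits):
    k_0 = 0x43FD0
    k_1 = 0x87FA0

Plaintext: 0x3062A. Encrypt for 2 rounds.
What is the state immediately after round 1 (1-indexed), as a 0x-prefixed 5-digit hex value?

s_0 = plaintext = 0x3062A
s_1 = Round(s_0, k_0) = 0x70E4C
s_2 = Round(s_1, k_1) = 0x96B6B

0x70E4C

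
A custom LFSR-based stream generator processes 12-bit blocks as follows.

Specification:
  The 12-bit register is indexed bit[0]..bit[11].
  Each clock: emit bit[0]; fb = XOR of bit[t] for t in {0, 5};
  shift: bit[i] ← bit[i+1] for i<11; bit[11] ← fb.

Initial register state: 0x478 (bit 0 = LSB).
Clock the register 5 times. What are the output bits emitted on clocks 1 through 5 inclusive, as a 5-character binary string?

reg_0 = 0x478
clock 1: out=0, reg = 0xA3C
clock 2: out=0, reg = 0xD1E
clock 3: out=0, reg = 0x68F
clock 4: out=1, reg = 0xB47
clock 5: out=1, reg = 0xDA3

00011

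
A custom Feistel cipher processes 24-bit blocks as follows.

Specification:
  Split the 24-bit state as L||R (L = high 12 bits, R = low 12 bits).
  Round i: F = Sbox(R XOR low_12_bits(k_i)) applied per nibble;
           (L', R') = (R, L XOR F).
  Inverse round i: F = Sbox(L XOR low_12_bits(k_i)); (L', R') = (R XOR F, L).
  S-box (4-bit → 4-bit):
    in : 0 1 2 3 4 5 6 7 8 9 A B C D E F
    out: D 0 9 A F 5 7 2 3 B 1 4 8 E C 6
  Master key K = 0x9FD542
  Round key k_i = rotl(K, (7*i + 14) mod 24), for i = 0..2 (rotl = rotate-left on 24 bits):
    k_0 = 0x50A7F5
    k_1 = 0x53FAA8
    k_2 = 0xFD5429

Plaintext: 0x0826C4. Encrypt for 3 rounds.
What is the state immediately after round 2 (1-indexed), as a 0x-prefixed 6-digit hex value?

s_0 = plaintext = 0x0826C4
s_1 = Round(s_0, k_0) = 0x6C4022
s_2 = Round(s_1, k_1) = 0x0227F5
s_3 = Round(s_2, k_2) = 0x7F5ACA

0x0227F5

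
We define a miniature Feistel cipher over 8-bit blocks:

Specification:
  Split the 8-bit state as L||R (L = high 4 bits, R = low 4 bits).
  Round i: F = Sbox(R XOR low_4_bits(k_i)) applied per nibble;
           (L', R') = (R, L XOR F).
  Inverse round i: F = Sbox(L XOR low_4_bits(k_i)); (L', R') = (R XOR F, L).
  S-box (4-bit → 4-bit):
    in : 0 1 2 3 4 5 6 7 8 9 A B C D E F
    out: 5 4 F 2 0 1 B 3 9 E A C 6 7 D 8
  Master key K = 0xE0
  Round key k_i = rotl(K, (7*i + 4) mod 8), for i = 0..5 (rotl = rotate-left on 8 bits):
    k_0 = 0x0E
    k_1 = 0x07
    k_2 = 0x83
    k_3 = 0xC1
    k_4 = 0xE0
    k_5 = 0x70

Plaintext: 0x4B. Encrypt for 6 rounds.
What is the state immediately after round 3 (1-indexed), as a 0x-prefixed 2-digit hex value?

0x46

s_0 = plaintext = 0x4B
s_1 = Round(s_0, k_0) = 0xB5
s_2 = Round(s_1, k_1) = 0x54
s_3 = Round(s_2, k_2) = 0x46
s_4 = Round(s_3, k_3) = 0x67
s_5 = Round(s_4, k_4) = 0x75
s_6 = Round(s_5, k_5) = 0x56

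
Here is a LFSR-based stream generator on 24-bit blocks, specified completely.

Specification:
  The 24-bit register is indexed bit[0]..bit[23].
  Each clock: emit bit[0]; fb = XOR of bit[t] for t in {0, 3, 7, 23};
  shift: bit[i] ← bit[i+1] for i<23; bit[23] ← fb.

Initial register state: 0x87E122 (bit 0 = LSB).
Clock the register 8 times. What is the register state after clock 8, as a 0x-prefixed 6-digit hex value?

0x4387E1

reg_0 = 0x87E122
clock 1: out=0, reg = 0xC3F091
clock 2: out=1, reg = 0xE1F848
clock 3: out=0, reg = 0x70FC24
clock 4: out=0, reg = 0x387E12
clock 5: out=0, reg = 0x1C3F09
clock 6: out=1, reg = 0x0E1F84
clock 7: out=0, reg = 0x870FC2
clock 8: out=0, reg = 0x4387E1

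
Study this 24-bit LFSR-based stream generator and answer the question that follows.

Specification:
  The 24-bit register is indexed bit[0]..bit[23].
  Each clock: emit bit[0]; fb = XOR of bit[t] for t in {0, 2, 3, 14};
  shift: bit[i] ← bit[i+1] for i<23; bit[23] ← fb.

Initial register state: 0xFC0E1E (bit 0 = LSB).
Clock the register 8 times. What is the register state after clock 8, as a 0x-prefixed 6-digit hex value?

reg_0 = 0xFC0E1E
clock 1: out=0, reg = 0x7E070F
clock 2: out=1, reg = 0xBF0387
clock 3: out=1, reg = 0x5F81C3
clock 4: out=1, reg = 0xAFC0E1
clock 5: out=1, reg = 0x57E070
clock 6: out=0, reg = 0xABF038
clock 7: out=0, reg = 0x55F81C
clock 8: out=0, reg = 0xAAFC0E

0xAAFC0E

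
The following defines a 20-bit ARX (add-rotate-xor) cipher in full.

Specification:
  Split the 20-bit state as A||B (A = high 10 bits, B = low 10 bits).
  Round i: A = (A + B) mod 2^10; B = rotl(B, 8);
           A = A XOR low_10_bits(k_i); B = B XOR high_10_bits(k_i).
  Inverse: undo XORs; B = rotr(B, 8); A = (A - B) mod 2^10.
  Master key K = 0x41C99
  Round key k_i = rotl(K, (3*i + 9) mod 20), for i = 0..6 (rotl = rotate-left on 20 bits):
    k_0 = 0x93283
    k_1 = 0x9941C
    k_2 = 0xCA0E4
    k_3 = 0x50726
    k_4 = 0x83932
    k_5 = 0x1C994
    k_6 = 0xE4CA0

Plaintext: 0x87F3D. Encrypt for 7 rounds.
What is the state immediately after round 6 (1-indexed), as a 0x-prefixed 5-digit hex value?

0x6063C

s_0 = plaintext = 0x87F3D
s_1 = Round(s_0, k_0) = 0xF7F83
s_2 = Round(s_1, k_1) = 0xDF985
s_3 = Round(s_2, k_2) = 0x79E49
s_4 = Round(s_3, k_3) = 0xC58D3
s_5 = Round(s_4, k_4) = 0xB6D3A
s_6 = Round(s_5, k_5) = 0x6063C
s_7 = Round(s_6, k_6) = 0xC771C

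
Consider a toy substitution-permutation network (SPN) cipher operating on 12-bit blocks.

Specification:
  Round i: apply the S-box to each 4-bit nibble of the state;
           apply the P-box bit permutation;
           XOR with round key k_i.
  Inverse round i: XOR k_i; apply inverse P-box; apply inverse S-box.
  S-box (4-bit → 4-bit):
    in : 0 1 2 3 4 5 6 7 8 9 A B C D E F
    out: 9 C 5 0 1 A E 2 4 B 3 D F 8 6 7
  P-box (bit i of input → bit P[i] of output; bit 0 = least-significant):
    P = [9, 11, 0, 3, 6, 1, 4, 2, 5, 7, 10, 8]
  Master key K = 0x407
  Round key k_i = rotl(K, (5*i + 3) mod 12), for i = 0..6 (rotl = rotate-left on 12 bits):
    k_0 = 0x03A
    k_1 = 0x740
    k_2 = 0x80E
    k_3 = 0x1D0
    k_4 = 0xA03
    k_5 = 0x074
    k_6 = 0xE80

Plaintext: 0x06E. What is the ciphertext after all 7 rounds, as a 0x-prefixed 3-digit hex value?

s_0 = plaintext = 0x06E
s_1 = Round(s_0, k_0) = 0x90D
s_2 = Round(s_1, k_1) = 0x6AC
s_3 = Round(s_2, k_2) = 0x7C5
s_4 = Round(s_3, k_3) = 0x90E
s_5 = Round(s_4, k_4) = 0x3E6
s_6 = Round(s_5, k_5) = 0x86F
s_7 = Round(s_6, k_6) = 0x097

0x097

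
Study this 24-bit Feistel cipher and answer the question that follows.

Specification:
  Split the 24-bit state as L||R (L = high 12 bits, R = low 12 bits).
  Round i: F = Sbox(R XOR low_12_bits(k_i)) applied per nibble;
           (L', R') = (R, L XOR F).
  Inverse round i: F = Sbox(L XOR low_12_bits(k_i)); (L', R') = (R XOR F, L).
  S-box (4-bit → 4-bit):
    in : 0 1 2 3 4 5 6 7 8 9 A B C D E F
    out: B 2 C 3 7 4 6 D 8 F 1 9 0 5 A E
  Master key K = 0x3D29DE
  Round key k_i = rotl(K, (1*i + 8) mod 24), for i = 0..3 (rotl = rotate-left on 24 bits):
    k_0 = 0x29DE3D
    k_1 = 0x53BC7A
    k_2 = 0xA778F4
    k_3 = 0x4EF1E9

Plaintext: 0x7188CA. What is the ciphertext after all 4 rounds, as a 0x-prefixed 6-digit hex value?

0x56EAC9

s_0 = plaintext = 0x7188CA
s_1 = Round(s_0, k_0) = 0x8CA1F5
s_2 = Round(s_1, k_1) = 0x1F5D44
s_3 = Round(s_2, k_2) = 0xD4456E
s_4 = Round(s_3, k_3) = 0x56EAC9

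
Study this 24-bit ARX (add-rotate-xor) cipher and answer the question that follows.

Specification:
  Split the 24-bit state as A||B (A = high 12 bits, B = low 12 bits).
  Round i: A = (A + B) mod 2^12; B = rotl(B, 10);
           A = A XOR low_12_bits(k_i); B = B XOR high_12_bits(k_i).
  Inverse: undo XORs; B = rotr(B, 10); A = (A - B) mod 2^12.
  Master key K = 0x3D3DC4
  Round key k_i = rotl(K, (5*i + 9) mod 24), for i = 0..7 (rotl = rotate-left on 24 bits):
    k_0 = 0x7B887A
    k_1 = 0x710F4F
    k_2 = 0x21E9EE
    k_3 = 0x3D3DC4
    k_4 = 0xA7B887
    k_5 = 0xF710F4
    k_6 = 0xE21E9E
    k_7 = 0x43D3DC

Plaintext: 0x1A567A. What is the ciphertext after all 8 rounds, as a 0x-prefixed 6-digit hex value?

0xDCB579

s_0 = plaintext = 0x1A567A
s_1 = Round(s_0, k_0) = 0x065E26
s_2 = Round(s_1, k_1) = 0x1C4C99
s_3 = Round(s_2, k_2) = 0x7B3538
s_4 = Round(s_3, k_3) = 0x12F29D
s_5 = Round(s_4, k_4) = 0xB4BEDC
s_6 = Round(s_5, k_5) = 0xAD3CC6
s_7 = Round(s_6, k_6) = 0x907510
s_8 = Round(s_7, k_7) = 0xDCB579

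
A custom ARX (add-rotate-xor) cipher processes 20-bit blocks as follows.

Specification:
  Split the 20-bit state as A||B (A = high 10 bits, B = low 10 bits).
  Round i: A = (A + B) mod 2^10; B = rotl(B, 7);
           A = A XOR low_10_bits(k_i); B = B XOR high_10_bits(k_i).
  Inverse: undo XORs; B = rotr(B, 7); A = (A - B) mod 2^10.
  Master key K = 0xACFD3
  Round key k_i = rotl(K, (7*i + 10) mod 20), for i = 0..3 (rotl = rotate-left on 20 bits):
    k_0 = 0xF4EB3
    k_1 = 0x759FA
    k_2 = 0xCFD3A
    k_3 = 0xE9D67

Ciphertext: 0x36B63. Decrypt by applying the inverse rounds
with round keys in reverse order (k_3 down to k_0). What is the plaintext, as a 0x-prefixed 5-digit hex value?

s_0 = ciphertext = 0x36B63
s_1 = InvRound(s_0, k_3) = 0xE7221
s_2 = InvRound(s_1, k_2) = 0x6D0F2
s_3 = InvRound(s_2, k_1) = 0xCB122
s_4 = InvRound(s_3, k_0) = 0x84B8D

0x84B8D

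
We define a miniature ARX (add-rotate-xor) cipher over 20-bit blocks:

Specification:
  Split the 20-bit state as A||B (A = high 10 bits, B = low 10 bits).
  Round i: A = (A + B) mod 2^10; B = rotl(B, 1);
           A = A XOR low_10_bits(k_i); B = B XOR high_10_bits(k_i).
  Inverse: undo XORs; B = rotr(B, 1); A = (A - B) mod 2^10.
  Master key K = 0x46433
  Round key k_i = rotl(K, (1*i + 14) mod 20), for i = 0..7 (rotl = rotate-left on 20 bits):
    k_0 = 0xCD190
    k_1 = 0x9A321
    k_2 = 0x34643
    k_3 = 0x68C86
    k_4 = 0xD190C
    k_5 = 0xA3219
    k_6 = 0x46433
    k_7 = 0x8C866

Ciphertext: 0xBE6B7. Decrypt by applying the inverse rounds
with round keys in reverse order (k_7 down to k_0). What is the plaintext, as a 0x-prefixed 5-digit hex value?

0xF638E

s_0 = ciphertext = 0xBE6B7
s_1 = InvRound(s_0, k_7) = 0x17642
s_2 = InvRound(s_1, k_6) = 0x307AD
s_3 = InvRound(s_2, k_5) = 0x12290
s_4 = InvRound(s_3, k_4) = 0x164EB
s_5 = InvRound(s_4, k_3) = 0x0ECA4
s_6 = InvRound(s_5, k_2) = 0x0FA3A
s_7 = InvRound(s_6, k_1) = 0xBD829
s_8 = InvRound(s_7, k_0) = 0xF638E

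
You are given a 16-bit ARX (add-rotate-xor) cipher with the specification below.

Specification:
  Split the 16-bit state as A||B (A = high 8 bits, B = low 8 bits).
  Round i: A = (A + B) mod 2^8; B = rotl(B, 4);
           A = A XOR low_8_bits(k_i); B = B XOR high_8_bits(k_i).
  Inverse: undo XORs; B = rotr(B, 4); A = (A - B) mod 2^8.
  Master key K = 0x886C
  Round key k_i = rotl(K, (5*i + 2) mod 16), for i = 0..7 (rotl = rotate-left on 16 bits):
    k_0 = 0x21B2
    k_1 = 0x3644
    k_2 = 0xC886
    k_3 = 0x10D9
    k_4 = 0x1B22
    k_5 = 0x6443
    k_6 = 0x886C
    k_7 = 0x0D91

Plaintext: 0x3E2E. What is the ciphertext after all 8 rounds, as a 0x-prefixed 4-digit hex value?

0x09C6

s_0 = plaintext = 0x3E2E
s_1 = Round(s_0, k_0) = 0xDEC3
s_2 = Round(s_1, k_1) = 0xE50A
s_3 = Round(s_2, k_2) = 0x6968
s_4 = Round(s_3, k_3) = 0x0896
s_5 = Round(s_4, k_4) = 0xBC72
s_6 = Round(s_5, k_5) = 0x6D43
s_7 = Round(s_6, k_6) = 0xDCBC
s_8 = Round(s_7, k_7) = 0x09C6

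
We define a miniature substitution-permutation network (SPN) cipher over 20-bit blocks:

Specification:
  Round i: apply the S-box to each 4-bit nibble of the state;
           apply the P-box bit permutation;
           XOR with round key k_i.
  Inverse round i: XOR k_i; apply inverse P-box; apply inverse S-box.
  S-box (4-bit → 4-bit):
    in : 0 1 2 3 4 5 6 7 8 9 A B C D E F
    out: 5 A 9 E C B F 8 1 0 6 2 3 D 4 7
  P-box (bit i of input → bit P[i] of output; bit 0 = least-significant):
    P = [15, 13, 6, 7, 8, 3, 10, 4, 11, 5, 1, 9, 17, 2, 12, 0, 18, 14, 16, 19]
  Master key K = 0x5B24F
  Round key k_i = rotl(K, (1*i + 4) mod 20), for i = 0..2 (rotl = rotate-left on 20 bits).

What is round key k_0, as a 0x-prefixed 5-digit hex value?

K = 0x5B24F
k_0 = rotl(K, (1*0+4) mod 20) = rotl(K, 4) = 0xB24F5

0xB24F5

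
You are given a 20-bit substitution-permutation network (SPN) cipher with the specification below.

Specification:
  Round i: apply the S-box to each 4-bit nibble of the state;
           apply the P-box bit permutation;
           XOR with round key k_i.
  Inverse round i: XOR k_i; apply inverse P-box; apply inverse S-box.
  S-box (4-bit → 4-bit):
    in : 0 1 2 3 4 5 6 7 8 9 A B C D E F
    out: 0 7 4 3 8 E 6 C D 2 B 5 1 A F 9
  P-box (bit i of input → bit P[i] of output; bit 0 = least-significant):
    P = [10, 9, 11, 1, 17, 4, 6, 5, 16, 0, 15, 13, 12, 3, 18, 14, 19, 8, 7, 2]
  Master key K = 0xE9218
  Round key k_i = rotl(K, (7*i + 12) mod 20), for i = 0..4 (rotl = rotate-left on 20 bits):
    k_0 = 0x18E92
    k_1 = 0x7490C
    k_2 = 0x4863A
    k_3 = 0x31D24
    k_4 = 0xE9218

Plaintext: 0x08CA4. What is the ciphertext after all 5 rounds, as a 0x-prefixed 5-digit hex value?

s_0 = plaintext = 0x08CA4
s_1 = Round(s_0, k_0) = 0x6DEA0
s_2 = Round(s_1, k_1) = 0x4A8B5
s_3 = Round(s_2, k_2) = 0x77C74
s_4 = Round(s_3, k_3) = 0x65DC2
s_5 = Round(s_4, k_4) = 0x8FB91

0x8FB91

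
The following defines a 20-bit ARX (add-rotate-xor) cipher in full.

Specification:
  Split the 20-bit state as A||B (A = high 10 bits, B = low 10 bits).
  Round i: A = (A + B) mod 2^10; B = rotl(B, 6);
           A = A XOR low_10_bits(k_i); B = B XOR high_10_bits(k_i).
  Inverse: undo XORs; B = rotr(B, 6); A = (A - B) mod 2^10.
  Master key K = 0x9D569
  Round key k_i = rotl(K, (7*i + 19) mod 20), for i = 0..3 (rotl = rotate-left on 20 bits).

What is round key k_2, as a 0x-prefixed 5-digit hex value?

K = 0x9D569
k_0 = rotl(K, (7*0+19) mod 20) = rotl(K, 19) = 0xCEAB4
k_1 = rotl(K, (7*1+19) mod 20) = rotl(K, 6) = 0x55A67
k_2 = rotl(K, (7*2+19) mod 20) = rotl(K, 13) = 0xD33AA

0xD33AA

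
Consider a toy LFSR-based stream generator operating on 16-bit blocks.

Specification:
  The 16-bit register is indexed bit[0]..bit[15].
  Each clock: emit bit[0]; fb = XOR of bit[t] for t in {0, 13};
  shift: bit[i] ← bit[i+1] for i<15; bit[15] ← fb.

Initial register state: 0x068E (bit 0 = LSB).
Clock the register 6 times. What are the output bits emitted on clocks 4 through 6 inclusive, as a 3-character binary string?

reg_0 = 0x068E
clock 1: out=0, reg = 0x0347
clock 2: out=1, reg = 0x81A3
clock 3: out=1, reg = 0xC0D1
clock 4: out=1, reg = 0xE068
clock 5: out=0, reg = 0xF034
clock 6: out=0, reg = 0xF81A

100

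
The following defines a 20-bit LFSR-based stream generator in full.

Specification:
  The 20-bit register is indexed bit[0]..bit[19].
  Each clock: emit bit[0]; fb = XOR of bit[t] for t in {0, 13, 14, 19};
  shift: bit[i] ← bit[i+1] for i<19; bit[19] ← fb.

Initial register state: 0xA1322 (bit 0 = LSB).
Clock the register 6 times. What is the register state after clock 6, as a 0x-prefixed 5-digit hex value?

0x2684C

reg_0 = 0xA1322
clock 1: out=0, reg = 0xD0991
clock 2: out=1, reg = 0x684C8
clock 3: out=0, reg = 0x34264
clock 4: out=0, reg = 0x9A132
clock 5: out=0, reg = 0x4D099
clock 6: out=1, reg = 0x2684C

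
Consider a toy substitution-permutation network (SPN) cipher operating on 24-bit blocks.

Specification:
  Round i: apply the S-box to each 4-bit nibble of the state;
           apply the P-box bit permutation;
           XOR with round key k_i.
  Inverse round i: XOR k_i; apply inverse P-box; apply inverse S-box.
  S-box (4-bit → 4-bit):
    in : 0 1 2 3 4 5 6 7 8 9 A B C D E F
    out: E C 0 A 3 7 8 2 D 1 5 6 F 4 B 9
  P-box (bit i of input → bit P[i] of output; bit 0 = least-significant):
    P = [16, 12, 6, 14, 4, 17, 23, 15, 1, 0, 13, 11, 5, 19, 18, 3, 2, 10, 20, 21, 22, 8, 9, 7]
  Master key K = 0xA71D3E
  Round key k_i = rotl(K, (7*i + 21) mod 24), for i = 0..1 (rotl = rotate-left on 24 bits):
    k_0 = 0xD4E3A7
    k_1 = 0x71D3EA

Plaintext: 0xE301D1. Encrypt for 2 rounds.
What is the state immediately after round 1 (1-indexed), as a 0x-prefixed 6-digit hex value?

0x388E6F

s_0 = plaintext = 0xE301D1
s_1 = Round(s_0, k_0) = 0x388E6F
s_2 = Round(s_1, k_1) = 0x441A45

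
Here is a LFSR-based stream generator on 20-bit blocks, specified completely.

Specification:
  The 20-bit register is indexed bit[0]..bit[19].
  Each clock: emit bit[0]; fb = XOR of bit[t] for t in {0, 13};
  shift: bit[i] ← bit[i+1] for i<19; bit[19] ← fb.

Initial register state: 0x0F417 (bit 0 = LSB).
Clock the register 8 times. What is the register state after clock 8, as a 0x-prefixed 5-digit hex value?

reg_0 = 0x0F417
clock 1: out=1, reg = 0x07A0B
clock 2: out=1, reg = 0x03D05
clock 3: out=1, reg = 0x01E82
clock 4: out=0, reg = 0x00F41
clock 5: out=1, reg = 0x807A0
clock 6: out=0, reg = 0x403D0
clock 7: out=0, reg = 0x201E8
clock 8: out=0, reg = 0x100F4

0x100F4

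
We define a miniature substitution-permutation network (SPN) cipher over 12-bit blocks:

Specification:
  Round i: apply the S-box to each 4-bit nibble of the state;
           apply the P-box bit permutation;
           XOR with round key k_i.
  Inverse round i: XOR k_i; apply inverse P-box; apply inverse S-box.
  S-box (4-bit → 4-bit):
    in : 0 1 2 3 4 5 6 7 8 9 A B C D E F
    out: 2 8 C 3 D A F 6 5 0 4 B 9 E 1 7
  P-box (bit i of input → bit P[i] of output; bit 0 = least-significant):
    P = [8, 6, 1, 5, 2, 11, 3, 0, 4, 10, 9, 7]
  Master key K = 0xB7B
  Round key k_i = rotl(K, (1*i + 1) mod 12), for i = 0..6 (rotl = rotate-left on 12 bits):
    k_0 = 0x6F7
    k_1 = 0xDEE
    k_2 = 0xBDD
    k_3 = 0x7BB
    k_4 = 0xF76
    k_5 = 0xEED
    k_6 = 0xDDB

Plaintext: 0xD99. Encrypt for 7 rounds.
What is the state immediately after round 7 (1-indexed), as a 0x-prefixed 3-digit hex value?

s_0 = plaintext = 0xD99
s_1 = Round(s_0, k_0) = 0x077
s_2 = Round(s_1, k_1) = 0x1A4
s_3 = Round(s_2, k_2) = 0xA77
s_4 = Round(s_3, k_3) = 0xDF1
s_5 = Round(s_4, k_4) = 0x1DA
s_6 = Round(s_5, k_5) = 0x666
s_7 = Round(s_6, k_6) = 0x224

0x224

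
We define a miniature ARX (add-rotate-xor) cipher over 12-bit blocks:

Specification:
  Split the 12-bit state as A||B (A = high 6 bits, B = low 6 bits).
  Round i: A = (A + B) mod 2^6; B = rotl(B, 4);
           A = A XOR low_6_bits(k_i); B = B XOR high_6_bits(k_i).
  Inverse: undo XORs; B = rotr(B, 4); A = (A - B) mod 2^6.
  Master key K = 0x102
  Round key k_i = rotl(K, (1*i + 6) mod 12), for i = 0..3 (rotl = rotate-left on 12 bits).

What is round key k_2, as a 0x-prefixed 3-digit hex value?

0x210

K = 0x102
k_0 = rotl(K, (1*0+6) mod 12) = rotl(K, 6) = 0x084
k_1 = rotl(K, (1*1+6) mod 12) = rotl(K, 7) = 0x108
k_2 = rotl(K, (1*2+6) mod 12) = rotl(K, 8) = 0x210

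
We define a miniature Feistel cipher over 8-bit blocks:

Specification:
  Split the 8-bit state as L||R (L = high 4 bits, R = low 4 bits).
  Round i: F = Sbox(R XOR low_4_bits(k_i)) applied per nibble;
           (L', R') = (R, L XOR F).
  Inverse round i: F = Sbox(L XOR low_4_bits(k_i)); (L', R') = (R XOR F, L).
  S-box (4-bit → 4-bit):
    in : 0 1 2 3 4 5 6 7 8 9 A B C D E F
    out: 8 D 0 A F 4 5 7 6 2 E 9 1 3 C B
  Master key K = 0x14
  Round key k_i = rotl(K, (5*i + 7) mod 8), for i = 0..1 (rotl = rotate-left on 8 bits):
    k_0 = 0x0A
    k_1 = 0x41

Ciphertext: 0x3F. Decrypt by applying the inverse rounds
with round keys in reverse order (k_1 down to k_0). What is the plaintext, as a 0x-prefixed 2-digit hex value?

s_0 = ciphertext = 0x3F
s_1 = InvRound(s_0, k_1) = 0xF3
s_2 = InvRound(s_1, k_0) = 0x7F

0x7F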